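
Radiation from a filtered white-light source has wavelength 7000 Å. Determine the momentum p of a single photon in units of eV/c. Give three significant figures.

In SI units: λ = 7000 Å = 7.0e-7 m.
The photon relation is p = h/λ, giving p = 9.466e-28 kg·m/s.
Converting to eV/c: p = 1.771 eV/c ≈ 1.77 eV/c.

1.77 eV/c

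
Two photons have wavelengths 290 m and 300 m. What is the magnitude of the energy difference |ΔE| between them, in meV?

1.43e-7 meV

Using E = hc/λ: E₁ = 6.850e-28 J, E₂ = 6.621e-28 J.
|ΔE| = |6.850e-28 − 6.621e-28| = 2.28e-29 J = 1.43e-7 meV.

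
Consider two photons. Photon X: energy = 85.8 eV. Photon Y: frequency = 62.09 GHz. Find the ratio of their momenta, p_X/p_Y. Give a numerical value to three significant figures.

p_X = 4.585 × 10^-26 kg·m/s (from energy = 85.8 eV, via p = E/c).
p_Y = 1.372 × 10^-31 kg·m/s (from frequency = 62.09 GHz, via p = hf/c).
Ratio = 4.585 × 10^-26 / 1.372 × 10^-31 = 3.34 × 10^5.

3.34 × 10^5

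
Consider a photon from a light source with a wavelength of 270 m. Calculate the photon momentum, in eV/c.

Apply p = h/λ: p = 2.454e-36 kg·m/s.
Converting to eV/c: p = 4.592e-9 eV/c ≈ 4.59e-9 eV/c.

4.59e-9 eV/c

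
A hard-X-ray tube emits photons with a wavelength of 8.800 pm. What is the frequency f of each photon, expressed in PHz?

3.41e4 PHz

In SI units: λ = 8.800 pm = 8.800e-12 m.
Since f = c/λ for a photon, f = 3.407e19 Hz.
Converting to PHz: f = 34070 PHz ≈ 3.41e4 PHz.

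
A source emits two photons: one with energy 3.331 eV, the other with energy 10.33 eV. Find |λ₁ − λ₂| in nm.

252 nm

Using λ = hc/E: λ₁ = 3.7221 × 10^-7 m, λ₂ = 1.2002 × 10^-7 m.
|Δλ| = |3.7221 × 10^-7 − 1.2002 × 10^-7| = 2.52 × 10^-7 m = 252 nm.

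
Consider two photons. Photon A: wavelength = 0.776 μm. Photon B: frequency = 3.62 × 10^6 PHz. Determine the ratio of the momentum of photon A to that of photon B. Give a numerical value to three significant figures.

1.07 × 10^-7

p_A = 8.539 × 10^-28 kg·m/s (from wavelength = 0.776 μm, via p = h/λ).
p_B = 8.001 × 10^-21 kg·m/s (from frequency = 3.62 × 10^6 PHz, via p = hf/c).
Ratio = 8.539 × 10^-28 / 8.001 × 10^-21 = 1.07 × 10^-7.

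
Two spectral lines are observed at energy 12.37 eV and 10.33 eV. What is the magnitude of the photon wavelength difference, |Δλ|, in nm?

Using λ = hc/E: λ₁ = 1.0023e-7 m, λ₂ = 1.2002e-7 m.
|Δλ| = |1.0023e-7 − 1.2002e-7| = 1.98e-8 m = 19.8 nm.

19.8 nm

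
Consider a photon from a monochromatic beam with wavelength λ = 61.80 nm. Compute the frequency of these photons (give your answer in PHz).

Convert to SI: λ = 61.80 nm = 6.180e-8 m.
The photon relation is f = c/λ, giving f = 4.851e15 Hz.
Converting to PHz: f = 4.851 PHz ≈ 4.85 PHz.

4.85 PHz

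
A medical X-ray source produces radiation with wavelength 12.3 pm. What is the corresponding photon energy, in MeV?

Use h = 6.62607015 × 10^-34 J·s, c = 2.99792458 × 10^8 m/s, 1 eV = 1.602176634 × 10^-19 J.
Convert to SI: λ = 12.3 pm = 1.23 × 10^-11 m.
The photon relation is E = hc/λ, giving E = 1.615 × 10^-14 J.
Converting to MeV: E = 0.1008 MeV ≈ 0.101 MeV.

0.101 MeV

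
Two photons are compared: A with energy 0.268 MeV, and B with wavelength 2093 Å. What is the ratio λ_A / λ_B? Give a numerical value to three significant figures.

λ_A = 4.626·10^-12 m (from energy = 0.268 MeV, via λ = hc/E).
λ_B = 2.093·10^-7 m (from wavelength = 2093 Å, via λ given directly).
Ratio = 4.626·10^-12 / 2.093·10^-7 = 2.21·10^-5.

2.21·10^-5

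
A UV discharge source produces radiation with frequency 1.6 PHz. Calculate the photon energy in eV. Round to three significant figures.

6.62 eV

Use h = 6.62607015 × 10^-34 J·s, 1 eV = 1.602176634 × 10^-19 J.
First convert: f = 1.6 PHz = 1.6 × 10^15 Hz.
The photon relation is E = hf, giving E = 1.060 × 10^-18 J.
Converting to eV: E = 6.617 eV ≈ 6.62 eV.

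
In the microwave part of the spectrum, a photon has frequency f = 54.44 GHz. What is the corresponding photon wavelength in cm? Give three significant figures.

0.551 cm

In SI units: f = 54.44 GHz = 5.444e10 Hz.
Apply λ = c/f: λ = 0.005507 m.
Converting to cm: λ = 0.5507 cm ≈ 0.551 cm.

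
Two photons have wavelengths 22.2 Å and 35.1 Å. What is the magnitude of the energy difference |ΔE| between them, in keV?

Using E = hc/λ: E₁ = 8.948·10^-17 J, E₂ = 5.659·10^-17 J.
|ΔE| = |8.948·10^-17 − 5.659·10^-17| = 3.29·10^-17 J = 0.205 keV.

0.205 keV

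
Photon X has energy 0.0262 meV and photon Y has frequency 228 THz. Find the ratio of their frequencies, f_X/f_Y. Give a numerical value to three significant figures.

2.78 × 10^-5

f_X = 6.335 × 10^9 Hz (from energy = 0.0262 meV, via f = E/h).
f_Y = 2.280 × 10^14 Hz (from frequency = 228 THz, via f given directly).
Ratio = 6.335 × 10^9 / 2.280 × 10^14 = 2.78 × 10^-5.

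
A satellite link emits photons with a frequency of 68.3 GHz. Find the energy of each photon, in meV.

0.282 meV

Use h = 6.62607015e-34 J·s, 1 eV = 1.602176634e-19 J.
In SI units: f = 68.3 GHz = 6.83e10 Hz.
The photon relation is E = hf, giving E = 4.526e-23 J.
Converting to meV: E = 0.2825 meV ≈ 0.282 meV.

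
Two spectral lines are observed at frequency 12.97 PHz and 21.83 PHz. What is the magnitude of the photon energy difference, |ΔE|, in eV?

Using E = hf: E₁ = 8.5940e-18 J, E₂ = 1.4465e-17 J.
|ΔE| = |8.5940e-18 − 1.4465e-17| = 5.87e-18 J = 36.6 eV.

36.6 eV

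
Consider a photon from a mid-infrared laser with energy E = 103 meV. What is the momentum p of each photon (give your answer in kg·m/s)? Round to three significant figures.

In SI units: E = 103 meV = 1.6502 × 10^-20 J.
Since p = E/c for a photon, p = 5.505 × 10^-29 kg·m/s.
So p ≈ 5.50 × 10^-29 kg·m/s.

5.50 × 10^-29 kg·m/s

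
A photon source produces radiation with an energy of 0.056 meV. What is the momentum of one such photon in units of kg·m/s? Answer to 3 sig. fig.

2.99e-32 kg·m/s

First convert: E = 0.056 meV = 8.9722e-24 J.
Since p = E/c for a photon, p = 2.993e-32 kg·m/s.
So p ≈ 2.99e-32 kg·m/s.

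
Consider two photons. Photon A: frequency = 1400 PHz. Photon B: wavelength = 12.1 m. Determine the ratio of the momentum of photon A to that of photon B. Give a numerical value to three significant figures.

5.65·10^10

p_A = 3.094·10^-24 kg·m/s (from frequency = 1400 PHz, via p = hf/c).
p_B = 5.476·10^-35 kg·m/s (from wavelength = 12.1 m, via p = h/λ).
Ratio = 3.094·10^-24 / 5.476·10^-35 = 5.65·10^10.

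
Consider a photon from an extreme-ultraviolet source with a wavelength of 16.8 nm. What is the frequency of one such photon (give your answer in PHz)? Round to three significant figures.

17.8 PHz

Convert to SI: λ = 16.8 nm = 1.68 × 10^-8 m.
Since f = c/λ for a photon, f = 1.784 × 10^16 Hz.
Converting to PHz: f = 17.84 PHz ≈ 17.8 PHz.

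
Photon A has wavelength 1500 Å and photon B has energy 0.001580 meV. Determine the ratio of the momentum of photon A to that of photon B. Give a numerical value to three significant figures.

p_A = 4.417·10^-27 kg·m/s (from wavelength = 1500 Å, via p = h/λ).
p_B = 8.444·10^-34 kg·m/s (from energy = 0.001580 meV, via p = E/c).
Ratio = 4.417·10^-27 / 8.444·10^-34 = 5.23·10^6.

5.23·10^6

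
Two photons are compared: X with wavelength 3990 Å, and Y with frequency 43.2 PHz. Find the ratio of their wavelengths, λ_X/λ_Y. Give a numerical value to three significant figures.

λ_X = 3.990 × 10^-7 m (from wavelength = 3990 Å, via λ given directly).
λ_Y = 6.940 × 10^-9 m (from frequency = 43.2 PHz, via λ = c/f).
Ratio = 3.990 × 10^-7 / 6.940 × 10^-9 = 57.5.

57.5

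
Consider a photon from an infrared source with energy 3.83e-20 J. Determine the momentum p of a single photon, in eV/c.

0.239 eV/c

Apply p = E/c: p = 1.278e-28 kg·m/s.
Converting to eV/c: p = 0.2390 eV/c ≈ 0.239 eV/c.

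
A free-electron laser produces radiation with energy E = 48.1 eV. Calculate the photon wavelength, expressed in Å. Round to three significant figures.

Use h = 6.62607015e-34 J·s, c = 2.99792458e8 m/s, 1 eV = 1.602176634e-19 J.
Convert to SI: E = 48.1 eV = 7.7065e-18 J.
Since λ = hc/E for a photon, λ = 2.578e-8 m.
Converting to Å: λ = 257.8 Å ≈ 258 Å.

258 Å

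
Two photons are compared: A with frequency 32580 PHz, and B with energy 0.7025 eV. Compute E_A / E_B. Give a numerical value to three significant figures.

1.92 × 10^5

E_A = 2.159 × 10^-14 J (from frequency = 32580 PHz, via E = hf).
E_B = 1.126 × 10^-19 J (from energy = 0.7025 eV, via E given directly).
Ratio = 2.159 × 10^-14 / 1.126 × 10^-19 = 1.92 × 10^5.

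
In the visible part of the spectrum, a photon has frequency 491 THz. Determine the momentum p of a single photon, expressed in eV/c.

2.03 eV/c

Use h = 6.62607015·10^-34 J·s, c = 2.99792458·10^8 m/s, 1 eV = 1.602176634·10^-19 J.
First convert: f = 491 THz = 4.91·10^14 Hz.
Since p = hf/c for a photon, p = 1.085·10^-27 kg·m/s.
Converting to eV/c: p = 2.031 eV/c ≈ 2.03 eV/c.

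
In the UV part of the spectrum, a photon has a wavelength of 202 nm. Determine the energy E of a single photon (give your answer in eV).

Use h = 6.62607015 × 10^-34 J·s, c = 2.99792458 × 10^8 m/s, 1 eV = 1.602176634 × 10^-19 J.
In SI units: λ = 202 nm = 2.02 × 10^-7 m.
Since E = hc/λ for a photon, E = 9.834 × 10^-19 J.
Converting to eV: E = 6.138 eV ≈ 6.14 eV.

6.14 eV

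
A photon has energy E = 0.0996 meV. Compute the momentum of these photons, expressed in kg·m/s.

5.32e-32 kg·m/s

Take c = 2.99792458e8 m/s, 1 eV = 1.602176634e-19 J.
First convert: E = 0.0996 meV = 1.5958e-23 J.
Since p = E/c for a photon, p = 5.323e-32 kg·m/s.
So p ≈ 5.32e-32 kg·m/s.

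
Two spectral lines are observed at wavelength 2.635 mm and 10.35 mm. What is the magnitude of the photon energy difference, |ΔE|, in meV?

Using E = hc/λ: E₁ = 7.5387e-23 J, E₂ = 1.9193e-23 J.
|ΔE| = |7.5387e-23 − 1.9193e-23| = 5.62e-23 J = 0.351 meV.

0.351 meV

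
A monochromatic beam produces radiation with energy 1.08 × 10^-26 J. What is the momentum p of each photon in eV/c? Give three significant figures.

Apply p = E/c: p = 3.602 × 10^-35 kg·m/s.
Converting to eV/c: p = 6.741 × 10^-8 eV/c ≈ 6.74 × 10^-8 eV/c.

6.74 × 10^-8 eV/c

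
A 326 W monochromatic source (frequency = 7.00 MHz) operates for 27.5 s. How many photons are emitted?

1.93e30 photons

Total energy: E_total = P·t = 326 × 27.5 = 8965 J.
Per-photon energy: E = 4.638e-27 J.
N = E_total / E_photon = 1.93e30.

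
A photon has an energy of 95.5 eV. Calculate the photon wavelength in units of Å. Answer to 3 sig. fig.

(h = 6.62607015 × 10^-34 J·s, c = 2.99792458 × 10^8 m/s, 1 eV = 1.602176634 × 10^-19 J.)
In SI units: E = 95.5 eV = 1.5301 × 10^-17 J.
The photon relation is λ = hc/E, giving λ = 1.298 × 10^-8 m.
Converting to Å: λ = 129.8 Å ≈ 130 Å.

130 Å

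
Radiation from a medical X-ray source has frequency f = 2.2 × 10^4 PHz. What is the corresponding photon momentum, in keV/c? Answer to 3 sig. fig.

91.0 keV/c

Take h = 6.62607015 × 10^-34 J·s, c = 2.99792458 × 10^8 m/s, 1 eV = 1.602176634 × 10^-19 J.
First convert: f = 2.2 × 10^4 PHz = 2.2 × 10^19 Hz.
Apply p = hf/c: p = 4.862 × 10^-23 kg·m/s.
Converting to keV/c: p = 90.98 keV/c ≈ 91.0 keV/c.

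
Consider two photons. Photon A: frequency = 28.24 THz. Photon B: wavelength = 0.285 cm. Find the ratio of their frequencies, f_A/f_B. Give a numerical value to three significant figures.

268

f_A = 2.824·10^13 Hz (from frequency = 28.24 THz, via f given directly).
f_B = 1.052·10^11 Hz (from wavelength = 0.285 cm, via f = c/λ).
Ratio = 2.824·10^13 / 1.052·10^11 = 268.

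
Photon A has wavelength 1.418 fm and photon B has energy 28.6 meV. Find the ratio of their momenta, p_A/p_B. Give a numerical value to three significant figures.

3.06e10

p_A = 4.673e-19 kg·m/s (from wavelength = 1.418 fm, via p = h/λ).
p_B = 1.528e-29 kg·m/s (from energy = 28.6 meV, via p = E/c).
Ratio = 4.673e-19 / 1.528e-29 = 3.06e10.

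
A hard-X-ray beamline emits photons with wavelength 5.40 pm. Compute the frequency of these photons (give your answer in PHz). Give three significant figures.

(c = 2.99792458e8 m/s.)
In SI units: λ = 5.40 pm = 5.40e-12 m.
The photon relation is f = c/λ, giving f = 5.552e19 Hz.
Converting to PHz: f = 55520 PHz ≈ 5.55e4 PHz.

5.55e4 PHz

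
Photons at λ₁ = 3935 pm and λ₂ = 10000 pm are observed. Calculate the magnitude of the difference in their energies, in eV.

Using E = hc/λ: E₁ = 5.0481e-17 J, E₂ = 1.9864e-17 J.
|ΔE| = |5.0481e-17 − 1.9864e-17| = 3.06e-17 J = 191 eV.

191 eV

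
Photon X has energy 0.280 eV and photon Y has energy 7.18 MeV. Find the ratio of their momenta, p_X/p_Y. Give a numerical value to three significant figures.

3.90e-8

p_X = 1.496e-28 kg·m/s (from energy = 0.280 eV, via p = E/c).
p_Y = 3.837e-21 kg·m/s (from energy = 7.18 MeV, via p = E/c).
Ratio = 1.496e-28 / 3.837e-21 = 3.90e-8.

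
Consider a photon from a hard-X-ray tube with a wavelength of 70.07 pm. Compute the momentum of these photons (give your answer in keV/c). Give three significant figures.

17.7 keV/c

(h = 6.62607015 × 10^-34 J·s, c = 2.99792458 × 10^8 m/s, 1 eV = 1.602176634 × 10^-19 J.)
Convert to SI: λ = 70.07 pm = 7.007 × 10^-11 m.
The photon relation is p = h/λ, giving p = 9.456 × 10^-24 kg·m/s.
Converting to keV/c: p = 17.69 keV/c ≈ 17.7 keV/c.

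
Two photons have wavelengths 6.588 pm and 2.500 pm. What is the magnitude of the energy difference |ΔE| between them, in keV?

308 keV

Using E = hc/λ: E₁ = 3.0152e-14 J, E₂ = 7.9458e-14 J.
|ΔE| = |3.0152e-14 − 7.9458e-14| = 4.93e-14 J = 308 keV.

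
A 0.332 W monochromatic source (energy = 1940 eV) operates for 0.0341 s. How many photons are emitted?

Total energy: E_total = P·t = 0.332 × 0.0341 = 0.01132 J.
Per-photon energy: E = 3.108e-16 J.
N = E_total / E_photon = 3.64e13.

3.64e13 photons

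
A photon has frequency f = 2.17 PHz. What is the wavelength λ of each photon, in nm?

Take c = 2.99792458 × 10^8 m/s.
In SI units: f = 2.17 PHz = 2.17 × 10^15 Hz.
Apply λ = c/f: λ = 1.382 × 10^-7 m.
Converting to nm: λ = 138.2 nm ≈ 138 nm.

138 nm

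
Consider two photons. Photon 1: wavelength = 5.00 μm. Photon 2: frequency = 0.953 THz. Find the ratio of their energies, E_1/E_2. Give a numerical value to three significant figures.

E_1 = 3.973e-20 J (from wavelength = 5.00 μm, via E = hc/λ).
E_2 = 6.315e-22 J (from frequency = 0.953 THz, via E = hf).
Ratio = 3.973e-20 / 6.315e-22 = 62.9.

62.9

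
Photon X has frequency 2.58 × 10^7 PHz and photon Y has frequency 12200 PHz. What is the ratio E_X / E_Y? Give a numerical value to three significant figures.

2110

E_X = 1.710 × 10^-11 J (from frequency = 2.58 × 10^7 PHz, via E = hf).
E_Y = 8.084 × 10^-15 J (from frequency = 12200 PHz, via E = hf).
Ratio = 1.710 × 10^-11 / 8.084 × 10^-15 = 2110.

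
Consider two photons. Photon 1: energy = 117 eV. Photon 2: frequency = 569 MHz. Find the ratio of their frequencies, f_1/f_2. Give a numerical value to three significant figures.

4.97e7

f_1 = 2.829e16 Hz (from energy = 117 eV, via f = E/h).
f_2 = 5.690e8 Hz (from frequency = 569 MHz, via f given directly).
Ratio = 2.829e16 / 5.690e8 = 4.97e7.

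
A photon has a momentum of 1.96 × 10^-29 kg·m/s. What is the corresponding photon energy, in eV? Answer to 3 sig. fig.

0.0367 eV

(c = 2.99792458 × 10^8 m/s, 1 eV = 1.602176634 × 10^-19 J.)
Apply E = pc: E = 5.876 × 10^-21 J.
Converting to eV: E = 0.03667 eV ≈ 0.0367 eV.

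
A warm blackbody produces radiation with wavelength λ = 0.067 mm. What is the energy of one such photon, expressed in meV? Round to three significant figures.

18.5 meV

Take h = 6.62607015e-34 J·s, c = 2.99792458e8 m/s, 1 eV = 1.602176634e-19 J.
In SI units: λ = 0.067 mm = 6.7e-5 m.
Apply E = hc/λ: E = 2.965e-21 J.
Converting to meV: E = 18.51 meV ≈ 18.5 meV.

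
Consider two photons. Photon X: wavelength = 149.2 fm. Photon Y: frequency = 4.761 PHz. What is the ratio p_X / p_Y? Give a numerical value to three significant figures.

4.22e5

p_X = 4.441e-21 kg·m/s (from wavelength = 149.2 fm, via p = h/λ).
p_Y = 1.052e-26 kg·m/s (from frequency = 4.761 PHz, via p = hf/c).
Ratio = 4.441e-21 / 1.052e-26 = 4.22e5.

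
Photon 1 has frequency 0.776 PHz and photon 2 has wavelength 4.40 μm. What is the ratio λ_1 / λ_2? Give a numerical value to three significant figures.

0.0878

λ_1 = 3.863e-7 m (from frequency = 0.776 PHz, via λ = c/f).
λ_2 = 4.400e-6 m (from wavelength = 4.40 μm, via λ given directly).
Ratio = 3.863e-7 / 4.400e-6 = 0.0878.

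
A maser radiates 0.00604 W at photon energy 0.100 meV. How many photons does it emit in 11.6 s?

4.37·10^21 photons

Total energy: E_total = P·t = 0.00604 × 11.6 = 0.07006 J.
Per-photon energy: E = 1.602·10^-23 J.
N = E_total / E_photon = 4.37·10^21.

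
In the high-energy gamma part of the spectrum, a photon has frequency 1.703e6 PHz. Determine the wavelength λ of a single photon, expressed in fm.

First convert: f = 1.703e6 PHz = 1.703e21 Hz.
For a photon λ = c/f, so λ = 1.760e-13 m.
Converting to fm: λ = 176.0 fm ≈ 176 fm.

176 fm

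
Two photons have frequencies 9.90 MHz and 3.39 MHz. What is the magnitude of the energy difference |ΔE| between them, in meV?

2.69·10^-5 meV

Using E = hf: E₁ = 6.560·10^-27 J, E₂ = 2.246·10^-27 J.
|ΔE| = |6.560·10^-27 − 2.246·10^-27| = 4.31·10^-27 J = 2.69·10^-5 meV.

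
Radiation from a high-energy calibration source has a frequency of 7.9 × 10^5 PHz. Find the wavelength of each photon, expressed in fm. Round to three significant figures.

379 fm

(c = 2.99792458 × 10^8 m/s.)
In SI units: f = 7.9 × 10^5 PHz = 7.9 × 10^20 Hz.
Apply λ = c/f: λ = 3.795 × 10^-13 m.
Converting to fm: λ = 379.5 fm ≈ 379 fm.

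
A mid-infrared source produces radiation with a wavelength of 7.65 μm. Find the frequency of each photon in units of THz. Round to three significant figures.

39.2 THz

(c = 2.99792458e8 m/s.)
Convert to SI: λ = 7.65 μm = 7.65e-6 m.
The photon relation is f = c/λ, giving f = 3.919e13 Hz.
Converting to THz: f = 39.19 THz ≈ 39.2 THz.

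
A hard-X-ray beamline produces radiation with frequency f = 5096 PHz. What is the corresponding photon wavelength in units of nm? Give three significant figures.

0.0588 nm

In SI units: f = 5096 PHz = 5.096e18 Hz.
Since λ = c/f for a photon, λ = 5.883e-11 m.
Converting to nm: λ = 0.05883 nm ≈ 0.0588 nm.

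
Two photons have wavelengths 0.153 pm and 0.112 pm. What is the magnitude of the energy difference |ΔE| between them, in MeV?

2.97 MeV

Using E = hc/λ: E₁ = 1.298e-12 J, E₂ = 1.774e-12 J.
|ΔE| = |1.298e-12 − 1.774e-12| = 4.75e-13 J = 2.97 MeV.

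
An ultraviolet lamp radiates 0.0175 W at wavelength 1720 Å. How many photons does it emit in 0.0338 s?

5.12e14 photons

Total energy: E_total = P·t = 0.0175 × 0.0338 = 5.915e-4 J.
Per-photon energy: E = 1.155e-18 J.
N = E_total / E_photon = 5.12e14.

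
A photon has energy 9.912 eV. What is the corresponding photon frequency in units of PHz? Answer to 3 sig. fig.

2.40 PHz

First convert: E = 9.912 eV = 1.5881e-18 J.
For a photon f = E/h, so f = 2.397e15 Hz.
Converting to PHz: f = 2.397 PHz ≈ 2.40 PHz.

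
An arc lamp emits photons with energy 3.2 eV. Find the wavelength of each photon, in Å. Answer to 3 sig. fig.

Use h = 6.62607015 × 10^-34 J·s, c = 2.99792458 × 10^8 m/s, 1 eV = 1.602176634 × 10^-19 J.
In SI units: E = 3.2 eV = 5.1270 × 10^-19 J.
The photon relation is λ = hc/E, giving λ = 3.875 × 10^-7 m.
Converting to Å: λ = 3875 Å ≈ 3870 Å.

3870 Å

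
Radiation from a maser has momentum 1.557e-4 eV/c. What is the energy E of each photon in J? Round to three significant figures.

2.49e-23 J

In SI units: p = 1.557e-4 eV/c = 8.3211e-32 kg·m/s.
Since E = pc for a photon, E = 2.495e-23 J.
So E ≈ 2.49e-23 J.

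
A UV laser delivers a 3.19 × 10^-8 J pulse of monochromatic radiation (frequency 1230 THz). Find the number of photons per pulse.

Per-photon energy: E = 8.150 × 10^-19 J (from frequency = 1230 THz).
N = E_total / E_photon = 3.19 × 10^-8 J / 8.150 × 10^-19 J = 3.91 × 10^10.

3.91 × 10^10 photons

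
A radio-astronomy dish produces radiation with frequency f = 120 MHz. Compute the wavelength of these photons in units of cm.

250 cm

First convert: f = 120 MHz = 1.20·10^8 Hz.
Apply λ = c/f: λ = 2.498 m.
Converting to cm: λ = 249.8 cm ≈ 250 cm.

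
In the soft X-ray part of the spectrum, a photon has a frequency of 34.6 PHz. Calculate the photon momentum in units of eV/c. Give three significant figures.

In SI units: f = 34.6 PHz = 3.46 × 10^16 Hz.
For a photon p = hf/c, so p = 7.647 × 10^-26 kg·m/s.
Converting to eV/c: p = 143.1 eV/c ≈ 143 eV/c.

143 eV/c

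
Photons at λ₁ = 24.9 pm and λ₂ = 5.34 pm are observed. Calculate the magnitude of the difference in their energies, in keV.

182 keV

Using E = hc/λ: E₁ = 7.978e-15 J, E₂ = 3.720e-14 J.
|ΔE| = |7.978e-15 − 3.720e-14| = 2.92e-14 J = 182 keV.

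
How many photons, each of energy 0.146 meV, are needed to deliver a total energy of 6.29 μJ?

2.69e17 photons

Per-photon energy: E = 2.339e-23 J (from energy = 0.146 meV).
N = E_total / E_photon = 6.29e-6 J / 2.339e-23 J = 2.69e17.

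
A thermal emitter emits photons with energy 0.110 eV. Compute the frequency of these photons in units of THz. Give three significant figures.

First convert: E = 0.110 eV = 1.7624 × 10^-20 J.
For a photon f = E/h, so f = 2.660 × 10^13 Hz.
Converting to THz: f = 26.60 THz ≈ 26.6 THz.

26.6 THz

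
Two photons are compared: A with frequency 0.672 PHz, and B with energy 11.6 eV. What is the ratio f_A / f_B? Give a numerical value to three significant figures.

0.240

f_A = 6.720 × 10^14 Hz (from frequency = 0.672 PHz, via f given directly).
f_B = 2.805 × 10^15 Hz (from energy = 11.6 eV, via f = E/h).
Ratio = 6.720 × 10^14 / 2.805 × 10^15 = 0.240.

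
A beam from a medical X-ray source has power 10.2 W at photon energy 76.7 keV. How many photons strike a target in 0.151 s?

1.25 × 10^14 photons

Total energy: E_total = P·t = 10.2 × 0.151 = 1.540 J.
Per-photon energy: E = 1.229 × 10^-14 J.
N = E_total / E_photon = 1.25 × 10^14.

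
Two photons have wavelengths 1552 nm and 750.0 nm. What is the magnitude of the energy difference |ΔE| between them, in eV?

Using E = hc/λ: E₁ = 1.2799e-19 J, E₂ = 2.6486e-19 J.
|ΔE| = |1.2799e-19 − 2.6486e-19| = 1.37e-19 J = 0.854 eV.

0.854 eV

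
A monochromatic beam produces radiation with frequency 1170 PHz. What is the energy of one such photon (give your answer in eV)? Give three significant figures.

4840 eV

First convert: f = 1170 PHz = 1.17e18 Hz.
Apply E = hf: E = 7.753e-16 J.
Converting to eV: E = 4839 eV ≈ 4840 eV.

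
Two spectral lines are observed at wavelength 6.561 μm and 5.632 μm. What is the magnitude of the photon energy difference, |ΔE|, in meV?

Using E = hc/λ: E₁ = 3.0277 × 10^-20 J, E₂ = 3.5271 × 10^-20 J.
|ΔE| = |3.0277 × 10^-20 − 3.5271 × 10^-20| = 4.99 × 10^-21 J = 31.2 meV.

31.2 meV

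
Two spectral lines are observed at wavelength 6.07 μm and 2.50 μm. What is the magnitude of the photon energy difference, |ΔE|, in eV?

0.292 eV

Using E = hc/λ: E₁ = 3.273e-20 J, E₂ = 7.946e-20 J.
|ΔE| = |3.273e-20 − 7.946e-20| = 4.67e-20 J = 0.292 eV.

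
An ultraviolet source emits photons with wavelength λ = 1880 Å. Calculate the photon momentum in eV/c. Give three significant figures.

Convert to SI: λ = 1880 Å = 1.88e-7 m.
Since p = h/λ for a photon, p = 3.525e-27 kg·m/s.
Converting to eV/c: p = 6.595 eV/c ≈ 6.59 eV/c.

6.59 eV/c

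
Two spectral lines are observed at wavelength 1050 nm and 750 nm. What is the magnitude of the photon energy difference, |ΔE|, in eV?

0.472 eV

Using E = hc/λ: E₁ = 1.892e-19 J, E₂ = 2.649e-19 J.
|ΔE| = |1.892e-19 − 2.649e-19| = 7.57e-20 J = 0.472 eV.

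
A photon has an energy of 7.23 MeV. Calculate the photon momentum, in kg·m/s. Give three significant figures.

3.86e-21 kg·m/s

Use c = 2.99792458e8 m/s, 1 eV = 1.602176634e-19 J.
First convert: E = 7.23 MeV = 1.1584e-12 J.
Since p = E/c for a photon, p = 3.864e-21 kg·m/s.
So p ≈ 3.86e-21 kg·m/s.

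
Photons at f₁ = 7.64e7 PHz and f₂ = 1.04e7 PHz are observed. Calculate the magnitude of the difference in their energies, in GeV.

0.273 GeV

Using E = hf: E₁ = 5.062e-11 J, E₂ = 6.891e-12 J.
|ΔE| = |5.062e-11 − 6.891e-12| = 4.37e-11 J = 0.273 GeV.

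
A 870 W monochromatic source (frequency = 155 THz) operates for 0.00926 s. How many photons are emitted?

7.84 × 10^19 photons

Total energy: E_total = P·t = 870 × 0.00926 = 8.056 J.
Per-photon energy: E = 1.027 × 10^-19 J.
N = E_total / E_photon = 7.84 × 10^19.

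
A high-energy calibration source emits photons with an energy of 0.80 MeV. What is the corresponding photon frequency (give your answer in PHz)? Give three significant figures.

1.93 × 10^5 PHz

Take h = 6.62607015 × 10^-34 J·s, 1 eV = 1.602176634 × 10^-19 J.
Convert to SI: E = 0.80 MeV = 1.2817 × 10^-13 J.
For a photon f = E/h, so f = 1.934 × 10^20 Hz.
Converting to PHz: f = 193400 PHz ≈ 1.93 × 10^5 PHz.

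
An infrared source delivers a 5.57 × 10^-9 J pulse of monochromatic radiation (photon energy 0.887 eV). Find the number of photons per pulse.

3.92 × 10^10 photons

Per-photon energy: E = 1.421 × 10^-19 J (from energy = 0.887 eV).
N = E_total / E_photon = 5.57 × 10^-9 J / 1.421 × 10^-19 J = 3.92 × 10^10.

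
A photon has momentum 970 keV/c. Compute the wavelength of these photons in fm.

First convert: p = 970 keV/c = 5.1840 × 10^-22 kg·m/s.
Since λ = h/p for a photon, λ = 1.278 × 10^-12 m.
Converting to fm: λ = 1278 fm ≈ 1280 fm.

1280 fm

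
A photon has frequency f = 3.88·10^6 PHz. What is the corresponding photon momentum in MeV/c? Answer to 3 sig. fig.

16.0 MeV/c

Take h = 6.62607015·10^-34 J·s, c = 2.99792458·10^8 m/s, 1 eV = 1.602176634·10^-19 J.
First convert: f = 3.88·10^6 PHz = 3.88·10^21 Hz.
The photon relation is p = hf/c, giving p = 8.576·10^-21 kg·m/s.
Converting to MeV/c: p = 16.05 MeV/c ≈ 16.0 MeV/c.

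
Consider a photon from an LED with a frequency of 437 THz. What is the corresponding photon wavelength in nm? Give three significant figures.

686 nm

(c = 2.99792458e8 m/s.)
First convert: f = 437 THz = 4.37e14 Hz.
The photon relation is λ = c/f, giving λ = 6.860e-7 m.
Converting to nm: λ = 686.0 nm ≈ 686 nm.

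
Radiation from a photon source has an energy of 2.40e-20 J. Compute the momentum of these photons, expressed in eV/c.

0.150 eV/c

Since p = E/c for a photon, p = 8.006e-29 kg·m/s.
Converting to eV/c: p = 0.1498 eV/c ≈ 0.150 eV/c.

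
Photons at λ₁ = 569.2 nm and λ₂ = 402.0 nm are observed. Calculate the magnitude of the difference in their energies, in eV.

Using E = hc/λ: E₁ = 3.4899 × 10^-19 J, E₂ = 4.9414 × 10^-19 J.
|ΔE| = |3.4899 × 10^-19 − 4.9414 × 10^-19| = 1.45 × 10^-19 J = 0.906 eV.

0.906 eV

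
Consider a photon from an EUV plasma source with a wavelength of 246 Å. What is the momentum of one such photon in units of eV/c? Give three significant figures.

50.4 eV/c

Use h = 6.62607015·10^-34 J·s, c = 2.99792458·10^8 m/s, 1 eV = 1.602176634·10^-19 J.
Convert to SI: λ = 246 Å = 2.46·10^-8 m.
The photon relation is p = h/λ, giving p = 2.694·10^-26 kg·m/s.
Converting to eV/c: p = 50.40 eV/c ≈ 50.4 eV/c.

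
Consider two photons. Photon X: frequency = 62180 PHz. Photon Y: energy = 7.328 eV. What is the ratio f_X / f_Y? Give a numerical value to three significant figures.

f_X = 6.218e19 Hz (from frequency = 62180 PHz, via f given directly).
f_Y = 1.772e15 Hz (from energy = 7.328 eV, via f = E/h).
Ratio = 6.218e19 / 1.772e15 = 3.51e4.

3.51e4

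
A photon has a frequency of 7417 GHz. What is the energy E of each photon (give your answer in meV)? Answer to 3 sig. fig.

30.7 meV

Use h = 6.62607015e-34 J·s, 1 eV = 1.602176634e-19 J.
Convert to SI: f = 7417 GHz = 7.417e12 Hz.
For a photon E = hf, so E = 4.915e-21 J.
Converting to meV: E = 30.67 meV ≈ 30.7 meV.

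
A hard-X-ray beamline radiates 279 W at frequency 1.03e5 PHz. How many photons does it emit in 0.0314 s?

1.28e14 photons

Total energy: E_total = P·t = 279 × 0.0314 = 8.761 J.
Per-photon energy: E = 6.825e-14 J.
N = E_total / E_photon = 1.28e14.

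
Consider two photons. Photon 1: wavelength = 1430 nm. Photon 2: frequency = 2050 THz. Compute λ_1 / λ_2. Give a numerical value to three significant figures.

λ_1 = 1.430e-6 m (from wavelength = 1430 nm, via λ given directly).
λ_2 = 1.462e-7 m (from frequency = 2050 THz, via λ = c/f).
Ratio = 1.430e-6 / 1.462e-7 = 9.78.

9.78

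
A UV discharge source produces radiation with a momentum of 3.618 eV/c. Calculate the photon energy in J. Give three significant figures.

First convert: p = 3.618 eV/c = 1.9336e-27 kg·m/s.
Apply E = pc: E = 5.797e-19 J.
So E ≈ 5.80e-19 J.

5.80e-19 J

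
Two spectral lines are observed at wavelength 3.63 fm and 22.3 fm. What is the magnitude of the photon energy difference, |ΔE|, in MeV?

Using E = hc/λ: E₁ = 5.472e-11 J, E₂ = 8.908e-12 J.
|ΔE| = |5.472e-11 − 8.908e-12| = 4.58e-11 J = 286 MeV.

286 MeV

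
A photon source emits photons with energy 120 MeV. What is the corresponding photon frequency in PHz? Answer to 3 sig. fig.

In SI units: E = 120 MeV = 1.9226e-11 J.
Since f = E/h for a photon, f = 2.902e22 Hz.
Converting to PHz: f = 2.902e7 PHz ≈ 2.90e7 PHz.

2.90e7 PHz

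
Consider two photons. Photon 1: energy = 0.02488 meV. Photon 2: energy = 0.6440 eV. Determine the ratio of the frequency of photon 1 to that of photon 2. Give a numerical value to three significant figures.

f_1 = 6.016e9 Hz (from energy = 0.02488 meV, via f = E/h).
f_2 = 1.557e14 Hz (from energy = 0.6440 eV, via f = E/h).
Ratio = 6.016e9 / 1.557e14 = 3.86e-5.

3.86e-5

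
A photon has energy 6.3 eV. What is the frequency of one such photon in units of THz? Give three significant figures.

1520 THz

Take h = 6.62607015 × 10^-34 J·s, 1 eV = 1.602176634 × 10^-19 J.
First convert: E = 6.3 eV = 1.0094 × 10^-18 J.
The photon relation is f = E/h, giving f = 1.523 × 10^15 Hz.
Converting to THz: f = 1523 THz ≈ 1520 THz.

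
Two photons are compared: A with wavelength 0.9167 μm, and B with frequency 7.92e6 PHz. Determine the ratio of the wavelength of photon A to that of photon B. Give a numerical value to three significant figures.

2.42e7

λ_A = 9.167e-7 m (from wavelength = 0.9167 μm, via λ given directly).
λ_B = 3.785e-14 m (from frequency = 7.92e6 PHz, via λ = c/f).
Ratio = 9.167e-7 / 3.785e-14 = 2.42e7.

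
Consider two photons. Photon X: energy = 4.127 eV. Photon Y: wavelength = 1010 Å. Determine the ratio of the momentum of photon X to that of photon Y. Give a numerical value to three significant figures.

0.336

p_X = 2.206e-27 kg·m/s (from energy = 4.127 eV, via p = E/c).
p_Y = 6.560e-27 kg·m/s (from wavelength = 1010 Å, via p = h/λ).
Ratio = 2.206e-27 / 6.560e-27 = 0.336.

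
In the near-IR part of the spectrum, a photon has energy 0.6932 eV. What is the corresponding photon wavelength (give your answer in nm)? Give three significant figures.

(h = 6.62607015e-34 J·s, c = 2.99792458e8 m/s, 1 eV = 1.602176634e-19 J.)
First convert: E = 0.6932 eV = 1.1106e-19 J.
For a photon λ = hc/E, so λ = 1.789e-6 m.
Converting to nm: λ = 1789 nm ≈ 1790 nm.

1790 nm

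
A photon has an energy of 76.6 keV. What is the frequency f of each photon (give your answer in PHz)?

1.85 × 10^4 PHz

In SI units: E = 76.6 keV = 1.2273 × 10^-14 J.
For a photon f = E/h, so f = 1.852 × 10^19 Hz.
Converting to PHz: f = 18520 PHz ≈ 1.85 × 10^4 PHz.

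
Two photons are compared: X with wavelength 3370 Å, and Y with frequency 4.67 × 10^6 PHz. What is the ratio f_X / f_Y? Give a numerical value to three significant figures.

f_X = 8.896 × 10^14 Hz (from wavelength = 3370 Å, via f = c/λ).
f_Y = 4.670 × 10^21 Hz (from frequency = 4.67 × 10^6 PHz, via f given directly).
Ratio = 8.896 × 10^14 / 4.670 × 10^21 = 1.90 × 10^-7.

1.90 × 10^-7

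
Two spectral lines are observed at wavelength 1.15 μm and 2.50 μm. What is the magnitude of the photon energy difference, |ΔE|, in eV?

Using E = hc/λ: E₁ = 1.727e-19 J, E₂ = 7.946e-20 J.
|ΔE| = |1.727e-19 − 7.946e-20| = 9.33e-20 J = 0.582 eV.

0.582 eV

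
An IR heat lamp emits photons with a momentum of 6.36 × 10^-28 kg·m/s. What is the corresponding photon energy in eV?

Use c = 2.99792458 × 10^8 m/s, 1 eV = 1.602176634 × 10^-19 J.
Since E = pc for a photon, E = 1.907 × 10^-19 J.
Converting to eV: E = 1.190 eV ≈ 1.19 eV.

1.19 eV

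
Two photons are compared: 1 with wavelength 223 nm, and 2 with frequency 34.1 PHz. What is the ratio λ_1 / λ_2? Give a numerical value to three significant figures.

λ_1 = 2.230·10^-7 m (from wavelength = 223 nm, via λ given directly).
λ_2 = 8.792·10^-9 m (from frequency = 34.1 PHz, via λ = c/f).
Ratio = 2.230·10^-7 / 8.792·10^-9 = 25.4.

25.4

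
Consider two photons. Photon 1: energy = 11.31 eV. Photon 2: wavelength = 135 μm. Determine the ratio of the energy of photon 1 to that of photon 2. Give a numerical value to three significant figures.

1230

E_1 = 1.812e-18 J (from energy = 11.31 eV, via E given directly).
E_2 = 1.471e-21 J (from wavelength = 135 μm, via E = hc/λ).
Ratio = 1.812e-18 / 1.471e-21 = 1230.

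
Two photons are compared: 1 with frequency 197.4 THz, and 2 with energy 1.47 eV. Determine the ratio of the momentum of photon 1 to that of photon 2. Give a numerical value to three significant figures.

0.555

p_1 = 4.363 × 10^-28 kg·m/s (from frequency = 197.4 THz, via p = hf/c).
p_2 = 7.856 × 10^-28 kg·m/s (from energy = 1.47 eV, via p = E/c).
Ratio = 4.363 × 10^-28 / 7.856 × 10^-28 = 0.555.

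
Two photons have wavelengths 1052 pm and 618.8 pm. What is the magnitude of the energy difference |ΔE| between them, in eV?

825 eV

Using E = hc/λ: E₁ = 1.8883e-16 J, E₂ = 3.2102e-16 J.
|ΔE| = |1.8883e-16 − 3.2102e-16| = 1.32e-16 J = 825 eV.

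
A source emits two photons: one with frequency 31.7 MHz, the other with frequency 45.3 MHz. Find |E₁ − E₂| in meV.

5.62·10^-5 meV

Using E = hf: E₁ = 2.100·10^-26 J, E₂ = 3.002·10^-26 J.
|ΔE| = |2.100·10^-26 − 3.002·10^-26| = 9.01·10^-27 J = 5.62·10^-5 meV.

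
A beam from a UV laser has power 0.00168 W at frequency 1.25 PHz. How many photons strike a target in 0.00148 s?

Total energy: E_total = P·t = 0.00168 × 0.00148 = 2.486 × 10^-6 J.
Per-photon energy: E = 8.283 × 10^-19 J.
N = E_total / E_photon = 3.00 × 10^12.

3.00 × 10^12 photons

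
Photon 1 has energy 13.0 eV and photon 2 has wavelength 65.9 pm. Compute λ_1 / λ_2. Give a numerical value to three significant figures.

1450

λ_1 = 9.537 × 10^-8 m (from energy = 13.0 eV, via λ = hc/E).
λ_2 = 6.590 × 10^-11 m (from wavelength = 65.9 pm, via λ given directly).
Ratio = 9.537 × 10^-8 / 6.590 × 10^-11 = 1450.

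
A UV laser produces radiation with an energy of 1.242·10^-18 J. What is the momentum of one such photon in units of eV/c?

Apply p = E/c: p = 4.143·10^-27 kg·m/s.
Converting to eV/c: p = 7.752 eV/c ≈ 7.75 eV/c.

7.75 eV/c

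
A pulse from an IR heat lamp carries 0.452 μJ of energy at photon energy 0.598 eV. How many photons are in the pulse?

Per-photon energy: E = 9.581e-20 J (from energy = 0.598 eV).
N = E_total / E_photon = 4.52e-7 J / 9.581e-20 J = 4.72e12.

4.72e12 photons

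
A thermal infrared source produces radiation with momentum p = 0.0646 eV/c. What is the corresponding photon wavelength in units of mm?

Take h = 6.62607015e-34 J·s, c = 2.99792458e8 m/s, 1 eV = 1.602176634e-19 J.
Convert to SI: p = 0.0646 eV/c = 3.4524e-29 kg·m/s.
The photon relation is λ = h/p, giving λ = 1.919e-5 m.
Converting to mm: λ = 0.01919 mm ≈ 0.0192 mm.

0.0192 mm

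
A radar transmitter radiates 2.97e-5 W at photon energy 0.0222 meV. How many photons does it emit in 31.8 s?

Total energy: E_total = P·t = 2.97e-5 × 31.8 = 9.445e-4 J.
Per-photon energy: E = 3.557e-24 J.
N = E_total / E_photon = 2.66e20.

2.66e20 photons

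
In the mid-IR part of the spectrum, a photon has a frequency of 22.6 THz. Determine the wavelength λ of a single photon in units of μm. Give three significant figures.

13.3 μm

First convert: f = 22.6 THz = 2.26e13 Hz.
The photon relation is λ = c/f, giving λ = 1.327e-5 m.
Converting to μm: λ = 13.27 μm ≈ 13.3 μm.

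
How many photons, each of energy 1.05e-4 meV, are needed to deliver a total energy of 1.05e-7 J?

6.24e18 photons

Per-photon energy: E = 1.682e-26 J (from energy = 1.05e-4 meV).
N = E_total / E_photon = 1.05e-7 J / 1.682e-26 J = 6.24e18.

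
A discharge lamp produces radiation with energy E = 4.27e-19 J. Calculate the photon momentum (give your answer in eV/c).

2.67 eV/c

Take c = 2.99792458e8 m/s, 1 eV = 1.602176634e-19 J.
The photon relation is p = E/c, giving p = 1.424e-27 kg·m/s.
Converting to eV/c: p = 2.665 eV/c ≈ 2.67 eV/c.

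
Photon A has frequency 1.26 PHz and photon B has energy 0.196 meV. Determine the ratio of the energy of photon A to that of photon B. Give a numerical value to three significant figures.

E_A = 8.349 × 10^-19 J (from frequency = 1.26 PHz, via E = hf).
E_B = 3.140 × 10^-23 J (from energy = 0.196 meV, via E given directly).
Ratio = 8.349 × 10^-19 / 3.140 × 10^-23 = 2.66 × 10^4.

2.66 × 10^4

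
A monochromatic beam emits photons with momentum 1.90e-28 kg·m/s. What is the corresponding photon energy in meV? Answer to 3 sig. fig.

Take c = 2.99792458e8 m/s, 1 eV = 1.602176634e-19 J.
Since E = pc for a photon, E = 5.696e-20 J.
Converting to meV: E = 355.5 meV ≈ 356 meV.

356 meV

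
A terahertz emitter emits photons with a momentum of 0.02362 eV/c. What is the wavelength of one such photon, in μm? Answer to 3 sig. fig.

Take h = 6.62607015 × 10^-34 J·s, c = 2.99792458 × 10^8 m/s, 1 eV = 1.602176634 × 10^-19 J.
In SI units: p = 0.02362 eV/c = 1.2623 × 10^-29 kg·m/s.
For a photon λ = h/p, so λ = 5.249 × 10^-5 m.
Converting to μm: λ = 52.49 μm ≈ 52.5 μm.

52.5 μm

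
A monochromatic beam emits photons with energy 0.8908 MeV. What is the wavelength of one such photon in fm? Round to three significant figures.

1390 fm

Take h = 6.62607015e-34 J·s, c = 2.99792458e8 m/s, 1 eV = 1.602176634e-19 J.
First convert: E = 0.8908 MeV = 1.4272e-13 J.
The photon relation is λ = hc/E, giving λ = 1.392e-12 m.
Converting to fm: λ = 1392 fm ≈ 1390 fm.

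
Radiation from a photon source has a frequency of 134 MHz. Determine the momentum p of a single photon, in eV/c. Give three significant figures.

5.54·10^-7 eV/c

In SI units: f = 134 MHz = 1.34·10^8 Hz.
Since p = hf/c for a photon, p = 2.962·10^-34 kg·m/s.
Converting to eV/c: p = 5.542·10^-7 eV/c ≈ 5.54·10^-7 eV/c.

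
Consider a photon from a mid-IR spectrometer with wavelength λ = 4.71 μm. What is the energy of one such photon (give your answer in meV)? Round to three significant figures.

263 meV

In SI units: λ = 4.71 μm = 4.71e-6 m.
For a photon E = hc/λ, so E = 4.218e-20 J.
Converting to meV: E = 263.2 meV ≈ 263 meV.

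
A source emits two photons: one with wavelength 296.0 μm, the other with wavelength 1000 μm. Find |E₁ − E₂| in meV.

Using E = hc/λ: E₁ = 6.7110·10^-22 J, E₂ = 1.9864·10^-22 J.
|ΔE| = |6.7110·10^-22 − 1.9864·10^-22| = 4.72·10^-22 J = 2.95 meV.

2.95 meV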